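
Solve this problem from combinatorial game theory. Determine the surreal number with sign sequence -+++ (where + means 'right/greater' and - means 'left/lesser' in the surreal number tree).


Sign expansion: -+++
Rule: track bounds (lo, hi), initially (-inf, +inf). On '+', the current value becomes lo and we move to the simplest number in (value, hi): value + 1 if hi = +inf, otherwise the midpoint (value + hi)/2. On '-', the current value becomes hi and we move to value - 1 if lo = -inf, otherwise the midpoint (lo + value)/2.
Start at 0.
Step 1: sign = -, move left. Bounds: (-inf, 0). Value = -1
Step 2: sign = +, move right. Bounds: (-1, 0). Value = -1/2
Step 3: sign = +, move right. Bounds: (-1/2, 0). Value = -1/4
Step 4: sign = +, move right. Bounds: (-1/4, 0). Value = -1/8
The surreal number with sign expansion -+++ is -1/8.

-1/8


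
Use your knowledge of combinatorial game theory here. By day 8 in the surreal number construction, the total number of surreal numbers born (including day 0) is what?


Day 0: {|} = 0 is born. Count = 1.
Day n: the number of surreal numbers born by day n is 2^(n+1) - 1.
By day 0: 2^1 - 1 = 1
By day 1: 2^2 - 1 = 3
By day 2: 2^3 - 1 = 7
By day 3: 2^4 - 1 = 15
By day 4: 2^5 - 1 = 31
By day 5: 2^6 - 1 = 63
By day 6: 2^7 - 1 = 127
By day 7: 2^8 - 1 = 255
By day 8: 2^9 - 1 = 511
By day 8: 511 surreal numbers.

511


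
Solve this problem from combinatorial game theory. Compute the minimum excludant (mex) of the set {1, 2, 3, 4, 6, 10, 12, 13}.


Set = {1, 2, 3, 4, 6, 10, 12, 13}
0 is NOT in the set. This is the mex.
mex = 0

0


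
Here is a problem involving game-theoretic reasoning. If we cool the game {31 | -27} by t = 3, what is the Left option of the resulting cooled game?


Original game: {31 | -27} (a switch {a | b} with a > b).
Cooling by t (for t below the temperature (a - b)/2 = 29) taxes each move by t: {a | b} cooled by t is {a - t | b + t}.
Cooling amount: t = 3
Cooled Left option: 31 - 3 = 28
Cooled Right option: -27 + 3 = -24
Cooled game: {28 | -24}
Left option = 28

28


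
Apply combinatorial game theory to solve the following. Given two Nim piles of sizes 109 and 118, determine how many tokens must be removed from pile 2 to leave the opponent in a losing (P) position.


Piles: 109 and 118
Current XOR: 109 XOR 118 = 27 (non-zero, so this is an N-position).
To make the XOR zero, we need to find a move that balances the piles.
For pile 2 (size 118): target = 118 XOR 27 = 109
We reduce pile 2 from 118 to 109.
Tokens removed: 118 - 109 = 9
Verification: 109 XOR 109 = 0

9


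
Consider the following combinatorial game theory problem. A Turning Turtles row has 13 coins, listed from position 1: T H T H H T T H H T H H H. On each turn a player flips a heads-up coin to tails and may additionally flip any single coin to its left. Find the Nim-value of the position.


Coins: T H T H H T T H H T H H H
Key fact: a single head at position k behaves exactly like a Nim heap of size k (turning it to T and optionally flipping a coin at j < k corresponds to moving the heap from k to j, or to 0), and heads combine as a disjunctive sum (two heads at the same place would cancel, matching j XOR j = 0). So the Nim-value is the XOR of the 1-indexed positions of the heads.
Face-up positions (1-indexed): [2, 4, 5, 8, 9, 11, 12, 13]
XOR 0 with 2: 0 XOR 2 = 2
XOR 2 with 4: 2 XOR 4 = 6
XOR 6 with 5: 6 XOR 5 = 3
XOR 3 with 8: 3 XOR 8 = 11
XOR 11 with 9: 11 XOR 9 = 2
XOR 2 with 11: 2 XOR 11 = 9
XOR 9 with 12: 9 XOR 12 = 5
XOR 5 with 13: 5 XOR 13 = 8
Nim-value = 8

8


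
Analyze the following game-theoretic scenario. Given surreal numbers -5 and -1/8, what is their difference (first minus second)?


x = -5, y = -1/8
Converting to common denominator: 8
x = -40/8, y = -1/8
x - y = -5 - -1/8 = -39/8

-39/8


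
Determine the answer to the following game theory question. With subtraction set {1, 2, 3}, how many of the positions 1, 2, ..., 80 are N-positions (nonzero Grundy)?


Subtraction set S = {1, 2, 3}, so G(n) = n mod 4.
G(n) = 0 when n is a multiple of 4.
Multiples of 4 in [1, 80]: 20
N-positions (nonzero Grundy) = 80 - 20 = 60

60


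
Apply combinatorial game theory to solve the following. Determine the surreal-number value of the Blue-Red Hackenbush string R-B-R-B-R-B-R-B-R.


Edges (from ground): R-B-R-B-R-B-R-B-R
By Berlekamp's sign-expansion rule, a Blue-Red Hackenbush stalk has the value of the surreal number whose sign sequence is the edge sequence with B -> + and R -> -.
Sign sequence: -+-+-+-+-
Trace the sign expansion in the surreal number tree, starting from 0:
Edge 1: R (sign -) -> bounds (-inf, 0), value = -1
Edge 2: B (sign +) -> bounds (-1, 0), value = -1/2
Edge 3: R (sign -) -> bounds (-1, -1/2), value = -3/4
Edge 4: B (sign +) -> bounds (-3/4, -1/2), value = -5/8
Edge 5: R (sign -) -> bounds (-3/4, -5/8), value = -11/16
Edge 6: B (sign +) -> bounds (-11/16, -5/8), value = -21/32
Edge 7: R (sign -) -> bounds (-11/16, -21/32), value = -43/64
Edge 8: B (sign +) -> bounds (-43/64, -21/32), value = -85/128
Edge 9: R (sign -) -> bounds (-43/64, -85/128), value = -171/256
Game value = -171/256

-171/256


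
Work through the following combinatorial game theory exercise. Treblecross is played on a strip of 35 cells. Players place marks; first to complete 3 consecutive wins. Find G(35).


Treblecross: place X on empty cells; 3-in-a-row wins.
Playing within two cells of an existing X lets the opponent win at once, so sensible play treats the cells i-2..i+2 around each X as dead. The player left with no safe cell loses, so this is a normal-play take-away game on strips of safe cells.
Placing X at cell i (0-indexed) of a strip of k safe cells leaves independent strips of sizes max(0, i-2) and max(0, k-i-3). Hence G(k) = mex{ G(max(0,i-2)) XOR G(max(0,k-i-3)) : 0 <= i < k }, with G(0) = 0.
G(1): splits (0,0):0^0=0 -> mex({0}) = 1
G(2): splits (0,0):0^0=0 -> mex({0}) = 1
G(3): splits (0,0):0^0=0 -> mex({0}) = 1
G(4): splits (0,1):0^1=1 (0,0):0^0=0 -> mex({0, 1}) = 2
G(5): splits (0,2):0^1=1 (0,1):0^1=1 (0,0):0^0=0 -> mex({0, 1}) = 2
G(6) = mex({1}) = 0
G(7) = mex({0, 1, 2}) = 3
G(8) = mex({0, 1, 2}) = 3
G(9) = mex({0, 2}) = 1
G(10) = mex({0, 2, 3}) = 1
G(11) = mex({0, 3}) = 1
G(12) = mex({1, 3}) = 0
G(13) = mex({0, 1, 2, 3}) = 4
G(14) = mex({0, 1, 2}) = 3
G(15) = mex({0, 1, 2}) = 3
G(16) = mex({0, 1, 2, 4}) = 3
G(17) = mex({0, 1, 3, 4}) = 2
G(18) = mex({0, 1, 3, 4}) = 2
G(19) = mex({0, 1, 3, 5}) = 2
G(20) = mex({0, 1, 2, 3, 5}) = 4
G(21) = mex({0, 1, 2, 3, 5}) = 4
G(22) = mex({1, 2, 6}) = 0
G(23) = mex({0, 1, 2, 3, 4, 6}) = 5
G(24) = mex({0, 1, 2, 3, 4}) = 5
G(25) = mex({0, 1, 3, 4, 7}) = 2
G(26) = mex({0, 1, 3, 4, 5, 7}) = 2
G(27) = mex({0, 1, 3, 5}) = 2
G(28) = mex({0, 1, 2, 5}) = 3
G(29) = mex({0, 1, 2, 4, 5, 6}) = 3
G(30) = mex({1, 2, 4, 6}) = 0
G(31) = mex({0, 1, 2, 3, 4, 6}) = 5
G(32) = mex({1, 2, 3, 4, 7}) = 0
G(33) = mex({0, 3, 7}) = 1
G(34) = mex({0, 2, 3, 5, 7}) = 1
G(35) = mex({0, 2, 3, 5, 6}) = 1
Therefore G(35) = 1.

1


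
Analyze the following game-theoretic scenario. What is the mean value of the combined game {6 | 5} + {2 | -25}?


G1 = {6 | 5}, G2 = {2 | -25}
Each is a switch {a | b} with numbers a > b; its mean value is (a + b)/2, and mean value is additive over game sums: m(G1 + G2) = m(G1) + m(G2).
Mean of G1 = (6 + (5))/2 = 11/2 = 11/2
Mean of G2 = (2 + (-25))/2 = -23/2 = -23/2
Mean of G1 + G2 = 11/2 + -23/2 = -6

-6


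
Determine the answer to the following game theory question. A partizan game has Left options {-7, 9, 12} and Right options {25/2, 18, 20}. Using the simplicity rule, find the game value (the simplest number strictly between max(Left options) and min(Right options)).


Left options: {-7, 9, 12}, max = 12
Right options: {25/2, 18, 20}, min = 25/2
All options are numbers and max(Left) < min(Right), so by the simplicity theorem the value is the simplest (earliest-born) number strictly between 12 and 25/2.
No integer lies strictly between 12 and 25/2, so the value is the dyadic rational m/2^k in the interval with the smallest k (then m odd); search k = 1, 2, ...:
Denominator 2: no odd multiple of 1/2 lies strictly between 12 and 25/2.
Denominator 4: 49/4 lies strictly between 12 and 25/2 -- found.
The simplest number in the interval is 49/4.
Game value = 49/4

49/4


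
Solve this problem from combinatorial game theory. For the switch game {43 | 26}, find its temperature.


The game is {43 | 26}, a switch {a | b} with numbers a > b.
Cooling {a | b} by t gives {a - t | b + t}, which stops being hot when a - t = b + t, i.e. at t = (a - b)/2. So the temperature of a switch is (a - b)/2.
Temperature = (Left option - Right option) / 2
= (43 - (26)) / 2
= 17 / 2
= 17/2

17/2


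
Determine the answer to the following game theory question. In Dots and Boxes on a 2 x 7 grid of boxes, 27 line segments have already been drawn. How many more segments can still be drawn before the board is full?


Grid: 2 x 7 boxes, i.e. 3 rows and 8 columns of dots.
Horizontal edges: (rows + 1) * cols = 3 * 7 = 21
Vertical edges: rows * (cols + 1) = 2 * 8 = 16
Total edges: 21 + 16 = 37
Edges drawn: 27
Remaining: 37 - 27 = 10

10


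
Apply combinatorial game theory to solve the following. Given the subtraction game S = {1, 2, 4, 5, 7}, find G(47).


The subtraction set is S = {1, 2, 4, 5, 7}.
G(k) = mex{ G(k - s) : s in S, s <= k }. We compute iteratively: G(0) = 0.
G(1) = mex({0}) = 1
G(2) = mex({0, 1}) = 2
G(3) = mex({1, 2}) = 0
G(4) = mex({0, 2}) = 1
G(5) = mex({0, 1}) = 2
G(6) = mex({1, 2}) = 0
G(7) = mex({0, 2}) = 1
G(8) = mex({0, 1}) = 2
G(9) = mex({1, 2}) = 0
Observe that G(3)..G(9) = 0, 1, 2, 0, 1, 2, 0 repeats G(0)..G(6) = 0, 1, 2, 0, 1, 2, 0.
For k >= max(S) = 7, G(k) is determined by the previous 7 values G(k-7)..G(k-1); a window of 7 consecutive values has recurred shifted by 3, so by induction G(k + 3) = G(k) for all k >= 0: the sequence is periodic from the start with period 3.
One period: G(0..2) = 0, 1, 2.
47 mod 3 = 2, so G(47) = G(2) = 2.

2


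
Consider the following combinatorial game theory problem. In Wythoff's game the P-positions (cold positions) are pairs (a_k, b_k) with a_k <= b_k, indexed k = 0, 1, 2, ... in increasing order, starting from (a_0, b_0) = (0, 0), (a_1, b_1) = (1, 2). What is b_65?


By Wythoff's theorem, a_k = floor(k * phi) and b_k = floor(k * phi^2) = a_k + k, where phi = (1 + sqrt(5))/2 is the golden ratio.
phi = (1 + sqrt(5))/2 = 1.618034
phi^2 = phi + 1 = 2.618034
k = 65
k * phi^2 = 65 * 2.618034 = 170.172209
b_65 = floor(k * phi^2) = 170 (check: a_65 + k = 105 + 65 = 170)

170


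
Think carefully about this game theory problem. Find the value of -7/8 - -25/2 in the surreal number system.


x = -7/8, y = -25/2
Converting to common denominator: 8
x = -7/8, y = -100/8
x - y = -7/8 - -25/2 = 93/8

93/8


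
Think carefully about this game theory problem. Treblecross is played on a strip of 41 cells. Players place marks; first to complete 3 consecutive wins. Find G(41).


Treblecross: place X on empty cells; 3-in-a-row wins.
Playing within two cells of an existing X lets the opponent win at once, so sensible play treats the cells i-2..i+2 around each X as dead. The player left with no safe cell loses, so this is a normal-play take-away game on strips of safe cells.
Placing X at cell i (0-indexed) of a strip of k safe cells leaves independent strips of sizes max(0, i-2) and max(0, k-i-3). Hence G(k) = mex{ G(max(0,i-2)) XOR G(max(0,k-i-3)) : 0 <= i < k }, with G(0) = 0.
G(1): splits (0,0):0^0=0 -> mex({0}) = 1
G(2): splits (0,0):0^0=0 -> mex({0}) = 1
G(3): splits (0,0):0^0=0 -> mex({0}) = 1
G(4): splits (0,1):0^1=1 (0,0):0^0=0 -> mex({0, 1}) = 2
G(5): splits (0,2):0^1=1 (0,1):0^1=1 (0,0):0^0=0 -> mex({0, 1}) = 2
G(6) = mex({1}) = 0
G(7) = mex({0, 1, 2}) = 3
G(8) = mex({0, 1, 2}) = 3
G(9) = mex({0, 2}) = 1
G(10) = mex({0, 2, 3}) = 1
G(11) = mex({0, 3}) = 1
G(12) = mex({1, 3}) = 0
G(13) = mex({0, 1, 2, 3}) = 4
G(14) = mex({0, 1, 2}) = 3
G(15) = mex({0, 1, 2}) = 3
G(16) = mex({0, 1, 2, 4}) = 3
G(17) = mex({0, 1, 3, 4}) = 2
G(18) = mex({0, 1, 3, 4}) = 2
G(19) = mex({0, 1, 3, 5}) = 2
G(20) = mex({0, 1, 2, 3, 5}) = 4
G(21) = mex({0, 1, 2, 3, 5}) = 4
G(22) = mex({1, 2, 6}) = 0
G(23) = mex({0, 1, 2, 3, 4, 6}) = 5
G(24) = mex({0, 1, 2, 3, 4}) = 5
G(25) = mex({0, 1, 3, 4, 7}) = 2
G(26) = mex({0, 1, 3, 4, 5, 7}) = 2
G(27) = mex({0, 1, 3, 5}) = 2
G(28) = mex({0, 1, 2, 5}) = 3
G(29) = mex({0, 1, 2, 4, 5, 6}) = 3
G(30) = mex({1, 2, 4, 6}) = 0
G(31) = mex({0, 1, 2, 3, 4, 6}) = 5
G(32) = mex({1, 2, 3, 4, 7}) = 0
G(33) = mex({0, 3, 7}) = 1
G(34) = mex({0, 2, 3, 5, 7}) = 1
G(35) = mex({0, 2, 3, 5, 6}) = 1
G(36) = mex({0, 1, 2, 5, 6}) = 3
G(37) = mex({0, 1, 2, 4, 5, 6}) = 3
G(38) = mex({0, 1, 2, 4}) = 3
G(39) = mex({0, 1, 2, 3, 4, 7}) = 5
G(40) = mex({0, 1, 2, 3, 4, 5, 7}) = 6
G(41) = mex({0, 1, 2, 3, 5, 7}) = 4
Therefore G(41) = 4.

4


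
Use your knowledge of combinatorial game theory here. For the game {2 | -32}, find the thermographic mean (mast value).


Game = {2 | -32}, a switch {a | b} with numbers a > b.
Its thermograph has left wall a - t and right wall b + t, which meet at t = (a - b)/2, where both equal (a + b)/2. So the mast (mean value) is at (a + b)/2.
Mean = (2 + (-32))/2 = -30/2 = -15

-15


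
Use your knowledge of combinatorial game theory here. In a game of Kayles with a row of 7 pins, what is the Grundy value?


Kayles: a move removes 1 or 2 adjacent pins from a contiguous row.
Removing pins from a row of k leaves two independent rows (a, b) with a + b = k - 1 (one pin) or a + b = k - 2 (two pins); an end removal gives a = 0.
By Sprague-Grundy, G(k) = mex{ G(a) XOR G(b) } over all these splits. G(0) = 0.
G(1): splits (0,0):0^0=0 -> mex({0}) = 1
G(2): splits (0,1):0^1=1 (0,0):0^0=0 -> mex({0, 1}) = 2
G(3): splits (0,2):0^2=2 (1,1):1^1=0 (0,1):0^1=1 -> mex({0, 1, 2}) = 3
G(4): splits (0,3):0^3=3 (1,2):1^2=3 (0,2):0^2=2 (1,1):1^1=0 -> mex({0, 2, 3}) = 1
G(5): splits (0,4):0^1=1 (1,3):1^3=2 (2,2):2^2=0 (0,3):0^3=3 (1,2):1^2=3 -> mex({0, 1, 2, 3}) = 4
G(6) = mex({0, 1, 2, 4}) = 3
G(7) = mex({0, 1, 3, 4, 5}) = 2
Therefore G(7) = 2.

2


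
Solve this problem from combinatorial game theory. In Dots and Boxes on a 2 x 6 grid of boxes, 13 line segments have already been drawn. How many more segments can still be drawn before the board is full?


Grid: 2 x 6 boxes, i.e. 3 rows and 7 columns of dots.
Horizontal edges: (rows + 1) * cols = 3 * 6 = 18
Vertical edges: rows * (cols + 1) = 2 * 7 = 14
Total edges: 18 + 14 = 32
Edges drawn: 13
Remaining: 32 - 13 = 19

19


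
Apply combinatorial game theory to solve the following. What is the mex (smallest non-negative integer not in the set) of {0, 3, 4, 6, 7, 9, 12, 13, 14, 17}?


Set = {0, 3, 4, 6, 7, 9, 12, 13, 14, 17}
0 is in the set.
1 is NOT in the set. This is the mex.
mex = 1

1


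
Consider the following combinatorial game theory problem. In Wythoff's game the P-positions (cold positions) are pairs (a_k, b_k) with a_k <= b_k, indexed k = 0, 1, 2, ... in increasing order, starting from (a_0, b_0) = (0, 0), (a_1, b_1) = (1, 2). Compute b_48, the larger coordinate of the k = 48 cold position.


By Wythoff's theorem, a_k = floor(k * phi) and b_k = floor(k * phi^2) = a_k + k, where phi = (1 + sqrt(5))/2 is the golden ratio.
phi = (1 + sqrt(5))/2 = 1.618034
phi^2 = phi + 1 = 2.618034
k = 48
k * phi^2 = 48 * 2.618034 = 125.665631
b_48 = floor(k * phi^2) = 125 (check: a_48 + k = 77 + 48 = 125)

125


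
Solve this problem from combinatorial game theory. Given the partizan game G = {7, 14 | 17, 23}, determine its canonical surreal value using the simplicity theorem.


Left options: {7, 14}, max = 14
Right options: {17, 23}, min = 17
All options are numbers and max(Left) < min(Right), so by the simplicity theorem the value is the simplest (earliest-born) number strictly between 14 and 17.
Integers 15 through 16 all lie strictly between 14 and 17.
Among integers, the simplest (lowest birthday = smallest |n|; 0 is born on day 0, +-n on day n) is 15.
No non-integer in the interval can be simpler: if x is a non-integer in the interval, then floor(x) or ceil(x) also lies in the interval (the interval contains an integer), and both are proper prefixes of x's sign expansion, i.e. born earlier. So the game value is 15.
Game value = 15

15


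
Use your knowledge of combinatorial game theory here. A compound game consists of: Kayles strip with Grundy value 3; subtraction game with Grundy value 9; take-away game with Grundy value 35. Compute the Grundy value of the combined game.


By the Sprague-Grundy theorem, the Grundy value of a sum of games is the XOR of individual Grundy values.
Kayles strip: Grundy value = 3. Running XOR: 0 XOR 3 = 3
subtraction game: Grundy value = 9. Running XOR: 3 XOR 9 = 10
take-away game: Grundy value = 35. Running XOR: 10 XOR 35 = 41
The combined Grundy value is 41.

41


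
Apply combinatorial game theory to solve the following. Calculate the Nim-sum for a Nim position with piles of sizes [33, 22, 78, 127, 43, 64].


We need the XOR (exclusive or) of all pile sizes.
After XOR-ing pile 1 (size 33): 0 XOR 33 = 33
After XOR-ing pile 2 (size 22): 33 XOR 22 = 55
After XOR-ing pile 3 (size 78): 55 XOR 78 = 121
After XOR-ing pile 4 (size 127): 121 XOR 127 = 6
After XOR-ing pile 5 (size 43): 6 XOR 43 = 45
After XOR-ing pile 6 (size 64): 45 XOR 64 = 109
The Nim-value of this position is 109.

109


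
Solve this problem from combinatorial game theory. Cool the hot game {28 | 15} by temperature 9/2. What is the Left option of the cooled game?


Original game: {28 | 15} (a switch {a | b} with a > b).
Cooling by t (for t below the temperature (a - b)/2 = 13/2) taxes each move by t: {a | b} cooled by t is {a - t | b + t}.
Cooling amount: t = 9/2
Cooled Left option: 28 - 9/2 = 47/2
Cooled Right option: 15 + 9/2 = 39/2
Cooled game: {47/2 | 39/2}
Left option = 47/2

47/2


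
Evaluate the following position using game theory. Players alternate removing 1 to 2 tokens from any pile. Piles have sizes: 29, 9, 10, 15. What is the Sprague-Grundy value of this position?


Subtraction set: {1, 2}
For this subtraction set, G(n) = n mod 3 (period = max + 1 = 3).
Pile 1 (size 29): G(29) = 29 mod 3 = 2
Pile 2 (size 9): G(9) = 9 mod 3 = 0
Pile 3 (size 10): G(10) = 10 mod 3 = 1
Pile 4 (size 15): G(15) = 15 mod 3 = 0
Total Grundy value = XOR of all: 2 XOR 0 XOR 1 XOR 0 = 3

3


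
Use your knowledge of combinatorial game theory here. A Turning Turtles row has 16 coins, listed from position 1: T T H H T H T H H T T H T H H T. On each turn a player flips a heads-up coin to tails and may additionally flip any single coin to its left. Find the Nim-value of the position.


Coins: T T H H T H T H H T T H T H H T
Key fact: a single head at position k behaves exactly like a Nim heap of size k (turning it to T and optionally flipping a coin at j < k corresponds to moving the heap from k to j, or to 0), and heads combine as a disjunctive sum (two heads at the same place would cancel, matching j XOR j = 0). So the Nim-value is the XOR of the 1-indexed positions of the heads.
Face-up positions (1-indexed): [3, 4, 6, 8, 9, 12, 14, 15]
XOR 0 with 3: 0 XOR 3 = 3
XOR 3 with 4: 3 XOR 4 = 7
XOR 7 with 6: 7 XOR 6 = 1
XOR 1 with 8: 1 XOR 8 = 9
XOR 9 with 9: 9 XOR 9 = 0
XOR 0 with 12: 0 XOR 12 = 12
XOR 12 with 14: 12 XOR 14 = 2
XOR 2 with 15: 2 XOR 15 = 13
Nim-value = 13

13


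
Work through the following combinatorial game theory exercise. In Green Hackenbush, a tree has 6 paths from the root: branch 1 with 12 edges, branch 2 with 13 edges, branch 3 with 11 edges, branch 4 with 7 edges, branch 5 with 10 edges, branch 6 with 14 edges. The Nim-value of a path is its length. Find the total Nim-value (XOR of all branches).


The tree has 6 branches from the ground vertex.
In Green Hackenbush, the Nim-value of a simple path of length k is k.
Branch 1: length 12, Nim-value = 12
Branch 2: length 13, Nim-value = 13
Branch 3: length 11, Nim-value = 11
Branch 4: length 7, Nim-value = 7
Branch 5: length 10, Nim-value = 10
Branch 6: length 14, Nim-value = 14
Total Nim-value = XOR of all branch values:
0 XOR 12 = 12
12 XOR 13 = 1
1 XOR 11 = 10
10 XOR 7 = 13
13 XOR 10 = 7
7 XOR 14 = 9
Nim-value of the tree = 9

9


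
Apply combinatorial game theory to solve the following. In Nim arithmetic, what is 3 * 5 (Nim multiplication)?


Nim multiplication is bilinear over XOR: (u XOR v) * w = (u*w) XOR (v*w).
So we split each operand into its bit components and XOR the pairwise Nim products.
3 = 1 + 2 (as XOR of powers of 2).
5 = 1 + 4 (as XOR of powers of 2).
Using the standard Nim-product table on single bits:
  2*2 = 3,   2*4 = 8,   2*8 = 12,
  4*4 = 6,   4*8 = 11,  8*8 = 13,
and  1*x = x (identity), k*l = l*k (commutative).
Pairwise Nim products:
  1 * 1 = 1
  1 * 4 = 4
  2 * 1 = 2
  2 * 4 = 8
XOR them: 1 XOR 4 XOR 2 XOR 8 = 15.
Result: 3 * 5 = 15 (in Nim).

15


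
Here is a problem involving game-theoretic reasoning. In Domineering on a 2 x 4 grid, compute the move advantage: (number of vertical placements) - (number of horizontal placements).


Board is 2 x 4 (rows x cols).
Left (vertical) placements: (rows-1) * cols = 1 * 4 = 4
Right (horizontal) placements: rows * (cols-1) = 2 * 3 = 6
Advantage = Left - Right = 4 - 6 = -2

-2


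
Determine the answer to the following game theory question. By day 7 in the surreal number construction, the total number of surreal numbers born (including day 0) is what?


Day 0: {|} = 0 is born. Count = 1.
Day n: the number of surreal numbers born by day n is 2^(n+1) - 1.
By day 0: 2^1 - 1 = 1
By day 1: 2^2 - 1 = 3
By day 2: 2^3 - 1 = 7
By day 3: 2^4 - 1 = 15
By day 4: 2^5 - 1 = 31
By day 5: 2^6 - 1 = 63
By day 6: 2^7 - 1 = 127
By day 7: 2^8 - 1 = 255
By day 7: 255 surreal numbers.

255


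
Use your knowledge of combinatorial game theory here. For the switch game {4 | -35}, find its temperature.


The game is {4 | -35}, a switch {a | b} with numbers a > b.
Cooling {a | b} by t gives {a - t | b + t}, which stops being hot when a - t = b + t, i.e. at t = (a - b)/2. So the temperature of a switch is (a - b)/2.
Temperature = (Left option - Right option) / 2
= (4 - (-35)) / 2
= 39 / 2
= 39/2

39/2


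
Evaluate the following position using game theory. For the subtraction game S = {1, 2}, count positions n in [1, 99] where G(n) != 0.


Subtraction set S = {1, 2}, so G(n) = n mod 3.
G(n) = 0 when n is a multiple of 3.
Multiples of 3 in [1, 99]: 33
N-positions (nonzero Grundy) = 99 - 33 = 66

66


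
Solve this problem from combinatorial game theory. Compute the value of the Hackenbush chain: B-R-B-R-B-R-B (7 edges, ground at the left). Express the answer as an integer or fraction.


Edges (from ground): B-R-B-R-B-R-B
By Berlekamp's sign-expansion rule, a Blue-Red Hackenbush stalk has the value of the surreal number whose sign sequence is the edge sequence with B -> + and R -> -.
Sign sequence: +-+-+-+
Trace the sign expansion in the surreal number tree, starting from 0:
Edge 1: B (sign +) -> bounds (0, +inf), value = 1
Edge 2: R (sign -) -> bounds (0, 1), value = 1/2
Edge 3: B (sign +) -> bounds (1/2, 1), value = 3/4
Edge 4: R (sign -) -> bounds (1/2, 3/4), value = 5/8
Edge 5: B (sign +) -> bounds (5/8, 3/4), value = 11/16
Edge 6: R (sign -) -> bounds (5/8, 11/16), value = 21/32
Edge 7: B (sign +) -> bounds (21/32, 11/16), value = 43/64
Game value = 43/64

43/64


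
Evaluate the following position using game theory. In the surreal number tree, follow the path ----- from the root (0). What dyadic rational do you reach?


Sign expansion: -----
Rule: track bounds (lo, hi), initially (-inf, +inf). On '+', the current value becomes lo and we move to the simplest number in (value, hi): value + 1 if hi = +inf, otherwise the midpoint (value + hi)/2. On '-', the current value becomes hi and we move to value - 1 if lo = -inf, otherwise the midpoint (lo + value)/2.
Start at 0.
Step 1: sign = -, move left. Bounds: (-inf, 0). Value = -1
Step 2: sign = -, move left. Bounds: (-inf, -1). Value = -2
Step 3: sign = -, move left. Bounds: (-inf, -2). Value = -3
Step 4: sign = -, move left. Bounds: (-inf, -3). Value = -4
Step 5: sign = -, move left. Bounds: (-inf, -4). Value = -5
The surreal number with sign expansion ----- is -5.

-5


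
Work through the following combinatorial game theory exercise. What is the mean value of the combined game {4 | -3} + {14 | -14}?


G1 = {4 | -3}, G2 = {14 | -14}
Each is a switch {a | b} with numbers a > b; its mean value is (a + b)/2, and mean value is additive over game sums: m(G1 + G2) = m(G1) + m(G2).
Mean of G1 = (4 + (-3))/2 = 1/2 = 1/2
Mean of G2 = (14 + (-14))/2 = 0/2 = 0
Mean of G1 + G2 = 1/2 + 0 = 1/2

1/2


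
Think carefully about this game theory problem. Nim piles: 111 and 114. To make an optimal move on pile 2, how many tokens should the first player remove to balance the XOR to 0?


Piles: 111 and 114
Current XOR: 111 XOR 114 = 29 (non-zero, so this is an N-position).
To make the XOR zero, we need to find a move that balances the piles.
For pile 2 (size 114): target = 114 XOR 29 = 111
We reduce pile 2 from 114 to 111.
Tokens removed: 114 - 111 = 3
Verification: 111 XOR 111 = 0

3


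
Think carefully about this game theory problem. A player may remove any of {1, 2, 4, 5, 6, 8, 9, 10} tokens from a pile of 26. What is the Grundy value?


The subtraction set is S = {1, 2, 4, 5, 6, 8, 9, 10}.
G(k) = mex{ G(k - s) : s in S, s <= k }. We compute iteratively: G(0) = 0.
G(1) = mex({0}) = 1
G(2) = mex({0, 1}) = 2
G(3) = mex({1, 2}) = 0
G(4) = mex({0, 2}) = 1
G(5) = mex({0, 1}) = 2
G(6) = mex({0, 1, 2}) = 3
G(7) = mex({0, 1, 2, 3}) = 4
G(8) = mex({0, 1, 2, 3, 4}) = 5
G(9) = mex({0, 1, 2, 4, 5}) = 3
G(10) = mex({0, 1, 2, 3, 5}) = 4
G(11) = mex({0, 1, 2, 3, 4}) = 5
G(12) = mex({0, 1, 2, 3, 4, 5}) = 6
G(13) = mex({0, 1, 2, 3, 4, 5, 6}) = 7
G(14) = mex({1, 2, 3, 4, 5, 6, 7}) = 0
G(15) = mex({0, 2, 3, 4, 5, 7}) = 1
G(16) = mex({0, 1, 3, 4, 5, 6}) = 2
G(17) = mex({1, 2, 3, 4, 5, 6, 7}) = 0
G(18) = mex({0, 2, 3, 4, 5, 6, 7}) = 1
G(19) = mex({0, 1, 3, 4, 5, 7}) = 2
G(20) = mex({0, 1, 2, 4, 5, 6}) = 3
G(21) = mex({0, 1, 2, 3, 5, 6, 7}) = 4
G(22) = mex({0, 1, 2, 3, 4, 6, 7}) = 5
G(23) = mex({0, 1, 2, 4, 5, 7}) = 3
Observe that G(14)..G(23) = 0, 1, 2, 0, 1, 2, 3, 4, 5, 3 repeats G(0)..G(9) = 0, 1, 2, 0, 1, 2, 3, 4, 5, 3.
For k >= max(S) = 10, G(k) is determined by the previous 10 values G(k-10)..G(k-1); a window of 10 consecutive values has recurred shifted by 14, so by induction G(k + 14) = G(k) for all k >= 0: the sequence is periodic from the start with period 14.
One period: G(0..13) = 0, 1, 2, 0, 1, 2, 3, 4, 5, 3, 4, 5, 6, 7.
26 mod 14 = 12, so G(26) = G(12) = 6.

6


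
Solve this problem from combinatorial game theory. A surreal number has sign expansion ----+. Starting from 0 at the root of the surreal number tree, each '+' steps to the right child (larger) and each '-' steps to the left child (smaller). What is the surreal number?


Sign expansion: ----+
Rule: track bounds (lo, hi), initially (-inf, +inf). On '+', the current value becomes lo and we move to the simplest number in (value, hi): value + 1 if hi = +inf, otherwise the midpoint (value + hi)/2. On '-', the current value becomes hi and we move to value - 1 if lo = -inf, otherwise the midpoint (lo + value)/2.
Start at 0.
Step 1: sign = -, move left. Bounds: (-inf, 0). Value = -1
Step 2: sign = -, move left. Bounds: (-inf, -1). Value = -2
Step 3: sign = -, move left. Bounds: (-inf, -2). Value = -3
Step 4: sign = -, move left. Bounds: (-inf, -3). Value = -4
Step 5: sign = +, move right. Bounds: (-4, -3). Value = -7/2
The surreal number with sign expansion ----+ is -7/2.

-7/2


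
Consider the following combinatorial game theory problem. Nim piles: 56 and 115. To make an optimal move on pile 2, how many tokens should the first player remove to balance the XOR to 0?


Piles: 56 and 115
Current XOR: 56 XOR 115 = 75 (non-zero, so this is an N-position).
To make the XOR zero, we need to find a move that balances the piles.
For pile 2 (size 115): target = 115 XOR 75 = 56
We reduce pile 2 from 115 to 56.
Tokens removed: 115 - 56 = 59
Verification: 56 XOR 56 = 0

59


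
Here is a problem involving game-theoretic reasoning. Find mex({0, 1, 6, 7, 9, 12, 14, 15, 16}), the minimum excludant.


Set = {0, 1, 6, 7, 9, 12, 14, 15, 16}
0 is in the set.
1 is in the set.
2 is NOT in the set. This is the mex.
mex = 2

2


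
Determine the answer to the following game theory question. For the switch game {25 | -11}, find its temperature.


The game is {25 | -11}, a switch {a | b} with numbers a > b.
Cooling {a | b} by t gives {a - t | b + t}, which stops being hot when a - t = b + t, i.e. at t = (a - b)/2. So the temperature of a switch is (a - b)/2.
Temperature = (Left option - Right option) / 2
= (25 - (-11)) / 2
= 36 / 2
= 18

18


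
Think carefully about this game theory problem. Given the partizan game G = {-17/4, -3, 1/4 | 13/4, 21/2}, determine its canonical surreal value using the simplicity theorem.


Left options: {-17/4, -3, 1/4}, max = 1/4
Right options: {13/4, 21/2}, min = 13/4
All options are numbers and max(Left) < min(Right), so by the simplicity theorem the value is the simplest (earliest-born) number strictly between 1/4 and 13/4.
Integers 1 through 3 all lie strictly between 1/4 and 13/4.
Among integers, the simplest (lowest birthday = smallest |n|; 0 is born on day 0, +-n on day n) is 1.
No non-integer in the interval can be simpler: if x is a non-integer in the interval, then floor(x) or ceil(x) also lies in the interval (the interval contains an integer), and both are proper prefixes of x's sign expansion, i.e. born earlier. So the game value is 1.
Game value = 1

1


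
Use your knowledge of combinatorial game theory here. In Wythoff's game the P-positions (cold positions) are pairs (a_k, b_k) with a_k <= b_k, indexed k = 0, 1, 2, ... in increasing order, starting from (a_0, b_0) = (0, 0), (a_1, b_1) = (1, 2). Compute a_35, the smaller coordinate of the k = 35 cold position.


By Wythoff's theorem, a_k = floor(k * phi) and b_k = floor(k * phi^2) = a_k + k, where phi = (1 + sqrt(5))/2 is the golden ratio.
phi = (1 + sqrt(5))/2 = 1.618034
k = 35
k * phi = 35 * 1.618034 = 56.631190
a_35 = floor(k * phi) = 56

56


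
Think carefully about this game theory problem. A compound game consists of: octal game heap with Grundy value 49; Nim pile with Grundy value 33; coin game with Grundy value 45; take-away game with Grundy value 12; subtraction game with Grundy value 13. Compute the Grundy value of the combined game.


By the Sprague-Grundy theorem, the Grundy value of a sum of games is the XOR of individual Grundy values.
octal game heap: Grundy value = 49. Running XOR: 0 XOR 49 = 49
Nim pile: Grundy value = 33. Running XOR: 49 XOR 33 = 16
coin game: Grundy value = 45. Running XOR: 16 XOR 45 = 61
take-away game: Grundy value = 12. Running XOR: 61 XOR 12 = 49
subtraction game: Grundy value = 13. Running XOR: 49 XOR 13 = 60
The combined Grundy value is 60.

60


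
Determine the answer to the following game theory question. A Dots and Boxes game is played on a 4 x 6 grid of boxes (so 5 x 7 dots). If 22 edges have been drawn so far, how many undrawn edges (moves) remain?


Grid: 4 x 6 boxes, i.e. 5 rows and 7 columns of dots.
Horizontal edges: (rows + 1) * cols = 5 * 6 = 30
Vertical edges: rows * (cols + 1) = 4 * 7 = 28
Total edges: 30 + 28 = 58
Edges drawn: 22
Remaining: 58 - 22 = 36

36


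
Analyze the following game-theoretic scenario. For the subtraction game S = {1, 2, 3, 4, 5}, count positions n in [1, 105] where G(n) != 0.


Subtraction set S = {1, 2, 3, 4, 5}, so G(n) = n mod 6.
G(n) = 0 when n is a multiple of 6.
Multiples of 6 in [1, 105]: 17
N-positions (nonzero Grundy) = 105 - 17 = 88

88


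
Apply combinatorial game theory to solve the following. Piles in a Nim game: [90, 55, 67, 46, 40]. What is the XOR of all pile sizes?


We need the XOR (exclusive or) of all pile sizes.
After XOR-ing pile 1 (size 90): 0 XOR 90 = 90
After XOR-ing pile 2 (size 55): 90 XOR 55 = 109
After XOR-ing pile 3 (size 67): 109 XOR 67 = 46
After XOR-ing pile 4 (size 46): 46 XOR 46 = 0
After XOR-ing pile 5 (size 40): 0 XOR 40 = 40
The Nim-value of this position is 40.

40


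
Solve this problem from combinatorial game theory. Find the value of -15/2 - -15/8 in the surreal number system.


x = -15/2, y = -15/8
Converting to common denominator: 8
x = -60/8, y = -15/8
x - y = -15/2 - -15/8 = -45/8

-45/8


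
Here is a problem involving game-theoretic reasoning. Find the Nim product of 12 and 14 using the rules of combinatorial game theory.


Nim multiplication is bilinear over XOR: (u XOR v) * w = (u*w) XOR (v*w).
So we split each operand into its bit components and XOR the pairwise Nim products.
12 = 4 + 8 (as XOR of powers of 2).
14 = 2 + 4 + 8 (as XOR of powers of 2).
Using the standard Nim-product table on single bits:
  2*2 = 3,   2*4 = 8,   2*8 = 12,
  4*4 = 6,   4*8 = 11,  8*8 = 13,
and  1*x = x (identity), k*l = l*k (commutative).
Pairwise Nim products:
  4 * 2 = 8
  4 * 4 = 6
  4 * 8 = 11
  8 * 2 = 12
  8 * 4 = 11
  8 * 8 = 13
XOR them: 8 XOR 6 XOR 11 XOR 12 XOR 11 XOR 13 = 15.
Result: 12 * 14 = 15 (in Nim).

15


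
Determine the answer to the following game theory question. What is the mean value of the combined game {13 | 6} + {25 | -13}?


G1 = {13 | 6}, G2 = {25 | -13}
Each is a switch {a | b} with numbers a > b; its mean value is (a + b)/2, and mean value is additive over game sums: m(G1 + G2) = m(G1) + m(G2).
Mean of G1 = (13 + (6))/2 = 19/2 = 19/2
Mean of G2 = (25 + (-13))/2 = 12/2 = 6
Mean of G1 + G2 = 19/2 + 6 = 31/2

31/2


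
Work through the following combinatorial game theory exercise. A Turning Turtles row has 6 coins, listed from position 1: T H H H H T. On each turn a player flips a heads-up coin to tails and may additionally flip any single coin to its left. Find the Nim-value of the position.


Coins: T H H H H T
Key fact: a single head at position k behaves exactly like a Nim heap of size k (turning it to T and optionally flipping a coin at j < k corresponds to moving the heap from k to j, or to 0), and heads combine as a disjunctive sum (two heads at the same place would cancel, matching j XOR j = 0). So the Nim-value is the XOR of the 1-indexed positions of the heads.
Face-up positions (1-indexed): [2, 3, 4, 5]
XOR 0 with 2: 0 XOR 2 = 2
XOR 2 with 3: 2 XOR 3 = 1
XOR 1 with 4: 1 XOR 4 = 5
XOR 5 with 5: 5 XOR 5 = 0
Nim-value = 0

0


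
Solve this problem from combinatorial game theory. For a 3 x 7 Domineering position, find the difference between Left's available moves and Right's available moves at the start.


Board is 3 x 7 (rows x cols).
Left (vertical) placements: (rows-1) * cols = 2 * 7 = 14
Right (horizontal) placements: rows * (cols-1) = 3 * 6 = 18
Advantage = Left - Right = 14 - 18 = -4

-4


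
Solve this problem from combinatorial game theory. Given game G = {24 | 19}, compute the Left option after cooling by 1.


Original game: {24 | 19} (a switch {a | b} with a > b).
Cooling by t (for t below the temperature (a - b)/2 = 5/2) taxes each move by t: {a | b} cooled by t is {a - t | b + t}.
Cooling amount: t = 1
Cooled Left option: 24 - 1 = 23
Cooled Right option: 19 + 1 = 20
Cooled game: {23 | 20}
Left option = 23

23


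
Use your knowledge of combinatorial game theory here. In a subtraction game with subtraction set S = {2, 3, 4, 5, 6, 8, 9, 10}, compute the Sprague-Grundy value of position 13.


The subtraction set is S = {2, 3, 4, 5, 6, 8, 9, 10}.
G(k) = mex{ G(k - s) : s in S, s <= k }. We compute iteratively: G(0) = 0.
G(1) = mex({}) = 0
G(2) = mex({0}) = 1
G(3) = mex({0}) = 1
G(4) = mex({0, 1}) = 2
G(5) = mex({0, 1}) = 2
G(6) = mex({0, 1, 2}) = 3
G(7) = mex({0, 1, 2}) = 3
G(8) = mex({0, 1, 2, 3}) = 4
G(9) = mex({0, 1, 2, 3}) = 4
G(10) = mex({0, 1, 2, 3, 4}) = 5
G(11) = mex({0, 1, 2, 3, 4}) = 5
G(12) = mex({1, 2, 3, 4, 5}) = 0
G(13) = mex({1, 2, 3, 4, 5}) = 0
Therefore G(13) = 0.

0


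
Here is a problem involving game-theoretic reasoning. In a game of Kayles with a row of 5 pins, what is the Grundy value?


Kayles: a move removes 1 or 2 adjacent pins from a contiguous row.
Removing pins from a row of k leaves two independent rows (a, b) with a + b = k - 1 (one pin) or a + b = k - 2 (two pins); an end removal gives a = 0.
By Sprague-Grundy, G(k) = mex{ G(a) XOR G(b) } over all these splits. G(0) = 0.
G(1): splits (0,0):0^0=0 -> mex({0}) = 1
G(2): splits (0,1):0^1=1 (0,0):0^0=0 -> mex({0, 1}) = 2
G(3): splits (0,2):0^2=2 (1,1):1^1=0 (0,1):0^1=1 -> mex({0, 1, 2}) = 3
G(4): splits (0,3):0^3=3 (1,2):1^2=3 (0,2):0^2=2 (1,1):1^1=0 -> mex({0, 2, 3}) = 1
G(5): splits (0,4):0^1=1 (1,3):1^3=2 (2,2):2^2=0 (0,3):0^3=3 (1,2):1^2=3 -> mex({0, 1, 2, 3}) = 4
Therefore G(5) = 4.

4


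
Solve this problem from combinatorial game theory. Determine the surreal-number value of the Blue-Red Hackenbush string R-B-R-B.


Edges (from ground): R-B-R-B
By Berlekamp's sign-expansion rule, a Blue-Red Hackenbush stalk has the value of the surreal number whose sign sequence is the edge sequence with B -> + and R -> -.
Sign sequence: -+-+
Trace the sign expansion in the surreal number tree, starting from 0:
Edge 1: R (sign -) -> bounds (-inf, 0), value = -1
Edge 2: B (sign +) -> bounds (-1, 0), value = -1/2
Edge 3: R (sign -) -> bounds (-1, -1/2), value = -3/4
Edge 4: B (sign +) -> bounds (-3/4, -1/2), value = -5/8
Game value = -5/8

-5/8


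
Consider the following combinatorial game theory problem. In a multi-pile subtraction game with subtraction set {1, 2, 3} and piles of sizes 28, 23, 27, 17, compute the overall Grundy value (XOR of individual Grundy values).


Subtraction set: {1, 2, 3}
For this subtraction set, G(n) = n mod 4 (period = max + 1 = 4).
Pile 1 (size 28): G(28) = 28 mod 4 = 0
Pile 2 (size 23): G(23) = 23 mod 4 = 3
Pile 3 (size 27): G(27) = 27 mod 4 = 3
Pile 4 (size 17): G(17) = 17 mod 4 = 1
Total Grundy value = XOR of all: 0 XOR 3 XOR 3 XOR 1 = 1

1


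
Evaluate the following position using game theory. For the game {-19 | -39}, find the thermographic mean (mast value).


Game = {-19 | -39}, a switch {a | b} with numbers a > b.
Its thermograph has left wall a - t and right wall b + t, which meet at t = (a - b)/2, where both equal (a + b)/2. So the mast (mean value) is at (a + b)/2.
Mean = (-19 + (-39))/2 = -58/2 = -29

-29


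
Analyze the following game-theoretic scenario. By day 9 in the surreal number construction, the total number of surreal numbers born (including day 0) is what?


Day 0: {|} = 0 is born. Count = 1.
Day n: the number of surreal numbers born by day n is 2^(n+1) - 1.
By day 0: 2^1 - 1 = 1
By day 1: 2^2 - 1 = 3
By day 2: 2^3 - 1 = 7
By day 3: 2^4 - 1 = 15
By day 4: 2^5 - 1 = 31
By day 5: 2^6 - 1 = 63
By day 6: 2^7 - 1 = 127
By day 7: 2^8 - 1 = 255
By day 8: 2^9 - 1 = 511
By day 9: 2^10 - 1 = 1023
By day 9: 1023 surreal numbers.

1023


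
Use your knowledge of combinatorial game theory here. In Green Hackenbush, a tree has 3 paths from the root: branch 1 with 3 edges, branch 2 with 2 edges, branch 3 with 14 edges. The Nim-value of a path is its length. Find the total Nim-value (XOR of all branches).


The tree has 3 branches from the ground vertex.
In Green Hackenbush, the Nim-value of a simple path of length k is k.
Branch 1: length 3, Nim-value = 3
Branch 2: length 2, Nim-value = 2
Branch 3: length 14, Nim-value = 14
Total Nim-value = XOR of all branch values:
0 XOR 3 = 3
3 XOR 2 = 1
1 XOR 14 = 15
Nim-value of the tree = 15

15


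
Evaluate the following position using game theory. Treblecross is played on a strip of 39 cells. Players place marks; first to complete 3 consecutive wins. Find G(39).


Treblecross: place X on empty cells; 3-in-a-row wins.
Playing within two cells of an existing X lets the opponent win at once, so sensible play treats the cells i-2..i+2 around each X as dead. The player left with no safe cell loses, so this is a normal-play take-away game on strips of safe cells.
Placing X at cell i (0-indexed) of a strip of k safe cells leaves independent strips of sizes max(0, i-2) and max(0, k-i-3). Hence G(k) = mex{ G(max(0,i-2)) XOR G(max(0,k-i-3)) : 0 <= i < k }, with G(0) = 0.
G(1): splits (0,0):0^0=0 -> mex({0}) = 1
G(2): splits (0,0):0^0=0 -> mex({0}) = 1
G(3): splits (0,0):0^0=0 -> mex({0}) = 1
G(4): splits (0,1):0^1=1 (0,0):0^0=0 -> mex({0, 1}) = 2
G(5): splits (0,2):0^1=1 (0,1):0^1=1 (0,0):0^0=0 -> mex({0, 1}) = 2
G(6) = mex({1}) = 0
G(7) = mex({0, 1, 2}) = 3
G(8) = mex({0, 1, 2}) = 3
G(9) = mex({0, 2}) = 1
G(10) = mex({0, 2, 3}) = 1
G(11) = mex({0, 3}) = 1
G(12) = mex({1, 3}) = 0
G(13) = mex({0, 1, 2, 3}) = 4
G(14) = mex({0, 1, 2}) = 3
G(15) = mex({0, 1, 2}) = 3
G(16) = mex({0, 1, 2, 4}) = 3
G(17) = mex({0, 1, 3, 4}) = 2
G(18) = mex({0, 1, 3, 4}) = 2
G(19) = mex({0, 1, 3, 5}) = 2
G(20) = mex({0, 1, 2, 3, 5}) = 4
G(21) = mex({0, 1, 2, 3, 5}) = 4
G(22) = mex({1, 2, 6}) = 0
G(23) = mex({0, 1, 2, 3, 4, 6}) = 5
G(24) = mex({0, 1, 2, 3, 4}) = 5
G(25) = mex({0, 1, 3, 4, 7}) = 2
G(26) = mex({0, 1, 3, 4, 5, 7}) = 2
G(27) = mex({0, 1, 3, 5}) = 2
G(28) = mex({0, 1, 2, 5}) = 3
G(29) = mex({0, 1, 2, 4, 5, 6}) = 3
G(30) = mex({1, 2, 4, 6}) = 0
G(31) = mex({0, 1, 2, 3, 4, 6}) = 5
G(32) = mex({1, 2, 3, 4, 7}) = 0
G(33) = mex({0, 3, 7}) = 1
G(34) = mex({0, 2, 3, 5, 7}) = 1
G(35) = mex({0, 2, 3, 5, 6}) = 1
G(36) = mex({0, 1, 2, 5, 6}) = 3
G(37) = mex({0, 1, 2, 4, 5, 6}) = 3
G(38) = mex({0, 1, 2, 4}) = 3
G(39) = mex({0, 1, 2, 3, 4, 7}) = 5
Therefore G(39) = 5.

5
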